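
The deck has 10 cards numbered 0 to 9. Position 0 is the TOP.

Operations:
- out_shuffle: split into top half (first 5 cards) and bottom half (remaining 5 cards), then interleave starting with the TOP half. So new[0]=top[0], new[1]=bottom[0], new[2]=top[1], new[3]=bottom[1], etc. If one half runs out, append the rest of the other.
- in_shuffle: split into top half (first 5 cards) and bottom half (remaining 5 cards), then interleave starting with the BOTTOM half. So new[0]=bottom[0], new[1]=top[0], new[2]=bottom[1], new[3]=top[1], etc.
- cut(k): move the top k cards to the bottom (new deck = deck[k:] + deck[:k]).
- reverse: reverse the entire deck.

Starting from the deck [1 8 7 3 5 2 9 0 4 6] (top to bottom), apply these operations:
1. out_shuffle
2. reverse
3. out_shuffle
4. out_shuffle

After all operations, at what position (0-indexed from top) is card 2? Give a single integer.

After op 1 (out_shuffle): [1 2 8 9 7 0 3 4 5 6]
After op 2 (reverse): [6 5 4 3 0 7 9 8 2 1]
After op 3 (out_shuffle): [6 7 5 9 4 8 3 2 0 1]
After op 4 (out_shuffle): [6 8 7 3 5 2 9 0 4 1]
Card 2 is at position 5.

Answer: 5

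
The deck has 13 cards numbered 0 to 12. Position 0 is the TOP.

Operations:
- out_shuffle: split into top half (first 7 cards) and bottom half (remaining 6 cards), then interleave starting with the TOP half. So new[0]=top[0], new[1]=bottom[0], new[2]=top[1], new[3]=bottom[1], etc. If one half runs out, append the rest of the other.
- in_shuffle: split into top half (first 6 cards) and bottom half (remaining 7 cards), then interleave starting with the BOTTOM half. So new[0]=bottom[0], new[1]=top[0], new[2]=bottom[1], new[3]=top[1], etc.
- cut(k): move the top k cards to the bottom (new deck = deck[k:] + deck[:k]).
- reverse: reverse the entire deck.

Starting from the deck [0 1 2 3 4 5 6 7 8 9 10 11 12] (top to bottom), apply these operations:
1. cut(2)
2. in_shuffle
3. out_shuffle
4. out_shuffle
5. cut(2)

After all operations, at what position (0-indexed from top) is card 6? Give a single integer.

Answer: 8

Derivation:
After op 1 (cut(2)): [2 3 4 5 6 7 8 9 10 11 12 0 1]
After op 2 (in_shuffle): [8 2 9 3 10 4 11 5 12 6 0 7 1]
After op 3 (out_shuffle): [8 5 2 12 9 6 3 0 10 7 4 1 11]
After op 4 (out_shuffle): [8 0 5 10 2 7 12 4 9 1 6 11 3]
After op 5 (cut(2)): [5 10 2 7 12 4 9 1 6 11 3 8 0]
Card 6 is at position 8.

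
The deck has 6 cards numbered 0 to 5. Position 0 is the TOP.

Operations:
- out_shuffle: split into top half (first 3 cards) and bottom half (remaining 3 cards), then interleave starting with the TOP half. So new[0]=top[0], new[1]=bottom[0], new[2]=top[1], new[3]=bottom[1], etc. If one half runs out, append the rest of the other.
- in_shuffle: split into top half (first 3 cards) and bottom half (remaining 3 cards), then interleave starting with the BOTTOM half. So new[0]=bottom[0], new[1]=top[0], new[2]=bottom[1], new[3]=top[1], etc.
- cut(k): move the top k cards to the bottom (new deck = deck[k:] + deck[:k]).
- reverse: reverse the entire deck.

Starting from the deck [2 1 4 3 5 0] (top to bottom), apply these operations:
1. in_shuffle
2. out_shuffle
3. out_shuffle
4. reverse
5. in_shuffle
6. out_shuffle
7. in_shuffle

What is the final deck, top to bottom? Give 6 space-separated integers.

Answer: 3 1 0 2 5 4

Derivation:
After op 1 (in_shuffle): [3 2 5 1 0 4]
After op 2 (out_shuffle): [3 1 2 0 5 4]
After op 3 (out_shuffle): [3 0 1 5 2 4]
After op 4 (reverse): [4 2 5 1 0 3]
After op 5 (in_shuffle): [1 4 0 2 3 5]
After op 6 (out_shuffle): [1 2 4 3 0 5]
After op 7 (in_shuffle): [3 1 0 2 5 4]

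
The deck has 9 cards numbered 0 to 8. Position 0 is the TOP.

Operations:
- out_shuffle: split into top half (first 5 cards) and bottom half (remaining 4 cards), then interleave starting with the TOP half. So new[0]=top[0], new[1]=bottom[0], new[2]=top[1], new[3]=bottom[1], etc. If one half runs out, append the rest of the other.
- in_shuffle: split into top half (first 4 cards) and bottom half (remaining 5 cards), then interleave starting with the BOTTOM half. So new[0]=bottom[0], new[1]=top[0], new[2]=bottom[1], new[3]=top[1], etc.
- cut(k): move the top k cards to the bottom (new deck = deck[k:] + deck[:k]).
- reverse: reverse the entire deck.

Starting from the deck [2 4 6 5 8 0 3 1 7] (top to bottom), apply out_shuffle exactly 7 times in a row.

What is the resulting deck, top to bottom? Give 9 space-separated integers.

Answer: 2 0 4 3 6 1 5 7 8

Derivation:
After op 1 (out_shuffle): [2 0 4 3 6 1 5 7 8]
After op 2 (out_shuffle): [2 1 0 5 4 7 3 8 6]
After op 3 (out_shuffle): [2 7 1 3 0 8 5 6 4]
After op 4 (out_shuffle): [2 8 7 5 1 6 3 4 0]
After op 5 (out_shuffle): [2 6 8 3 7 4 5 0 1]
After op 6 (out_shuffle): [2 4 6 5 8 0 3 1 7]
After op 7 (out_shuffle): [2 0 4 3 6 1 5 7 8]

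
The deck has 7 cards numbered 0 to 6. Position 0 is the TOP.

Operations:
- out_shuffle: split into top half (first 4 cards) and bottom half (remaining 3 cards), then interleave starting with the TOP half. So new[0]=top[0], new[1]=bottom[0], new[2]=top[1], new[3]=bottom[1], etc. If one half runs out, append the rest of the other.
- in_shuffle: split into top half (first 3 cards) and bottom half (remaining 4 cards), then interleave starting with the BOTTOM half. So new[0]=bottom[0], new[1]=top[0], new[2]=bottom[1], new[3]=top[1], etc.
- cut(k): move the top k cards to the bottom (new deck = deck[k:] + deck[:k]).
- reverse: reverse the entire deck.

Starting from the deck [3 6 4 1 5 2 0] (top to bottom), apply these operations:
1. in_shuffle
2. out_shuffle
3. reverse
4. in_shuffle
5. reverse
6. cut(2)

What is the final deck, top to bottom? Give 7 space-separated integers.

After op 1 (in_shuffle): [1 3 5 6 2 4 0]
After op 2 (out_shuffle): [1 2 3 4 5 0 6]
After op 3 (reverse): [6 0 5 4 3 2 1]
After op 4 (in_shuffle): [4 6 3 0 2 5 1]
After op 5 (reverse): [1 5 2 0 3 6 4]
After op 6 (cut(2)): [2 0 3 6 4 1 5]

Answer: 2 0 3 6 4 1 5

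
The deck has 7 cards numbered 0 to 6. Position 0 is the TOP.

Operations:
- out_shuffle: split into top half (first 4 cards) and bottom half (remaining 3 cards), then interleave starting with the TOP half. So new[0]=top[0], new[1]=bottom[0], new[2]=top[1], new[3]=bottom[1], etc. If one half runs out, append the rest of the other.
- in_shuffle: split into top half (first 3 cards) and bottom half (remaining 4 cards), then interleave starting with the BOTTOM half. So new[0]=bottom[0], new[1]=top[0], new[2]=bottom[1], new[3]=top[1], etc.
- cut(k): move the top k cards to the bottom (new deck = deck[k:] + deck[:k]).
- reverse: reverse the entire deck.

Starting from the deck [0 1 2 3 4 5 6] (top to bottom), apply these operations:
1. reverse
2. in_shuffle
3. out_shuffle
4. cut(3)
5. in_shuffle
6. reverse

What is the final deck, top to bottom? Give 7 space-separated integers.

Answer: 6 0 1 2 3 4 5

Derivation:
After op 1 (reverse): [6 5 4 3 2 1 0]
After op 2 (in_shuffle): [3 6 2 5 1 4 0]
After op 3 (out_shuffle): [3 1 6 4 2 0 5]
After op 4 (cut(3)): [4 2 0 5 3 1 6]
After op 5 (in_shuffle): [5 4 3 2 1 0 6]
After op 6 (reverse): [6 0 1 2 3 4 5]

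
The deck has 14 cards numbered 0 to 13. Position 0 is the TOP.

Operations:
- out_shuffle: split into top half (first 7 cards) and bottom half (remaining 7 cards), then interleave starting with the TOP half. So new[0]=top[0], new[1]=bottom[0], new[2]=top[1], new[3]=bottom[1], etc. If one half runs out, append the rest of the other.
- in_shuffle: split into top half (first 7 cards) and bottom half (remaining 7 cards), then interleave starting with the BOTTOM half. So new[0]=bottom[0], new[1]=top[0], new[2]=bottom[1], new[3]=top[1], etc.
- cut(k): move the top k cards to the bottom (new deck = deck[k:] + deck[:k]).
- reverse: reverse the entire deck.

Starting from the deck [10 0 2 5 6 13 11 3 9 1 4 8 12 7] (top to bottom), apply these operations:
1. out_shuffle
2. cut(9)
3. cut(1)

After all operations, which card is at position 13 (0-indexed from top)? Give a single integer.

After op 1 (out_shuffle): [10 3 0 9 2 1 5 4 6 8 13 12 11 7]
After op 2 (cut(9)): [8 13 12 11 7 10 3 0 9 2 1 5 4 6]
After op 3 (cut(1)): [13 12 11 7 10 3 0 9 2 1 5 4 6 8]
Position 13: card 8.

Answer: 8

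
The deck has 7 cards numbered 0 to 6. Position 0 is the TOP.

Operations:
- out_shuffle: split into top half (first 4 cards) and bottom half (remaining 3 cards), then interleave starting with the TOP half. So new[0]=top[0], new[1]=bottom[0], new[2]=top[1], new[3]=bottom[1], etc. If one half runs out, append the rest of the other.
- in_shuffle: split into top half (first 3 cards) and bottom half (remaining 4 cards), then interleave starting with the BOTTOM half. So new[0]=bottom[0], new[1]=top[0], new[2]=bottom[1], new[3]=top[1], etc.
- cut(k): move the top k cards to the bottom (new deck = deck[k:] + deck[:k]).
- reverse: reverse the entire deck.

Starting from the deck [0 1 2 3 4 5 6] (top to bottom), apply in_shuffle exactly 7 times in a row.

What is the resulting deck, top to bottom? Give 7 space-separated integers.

After op 1 (in_shuffle): [3 0 4 1 5 2 6]
After op 2 (in_shuffle): [1 3 5 0 2 4 6]
After op 3 (in_shuffle): [0 1 2 3 4 5 6]
After op 4 (in_shuffle): [3 0 4 1 5 2 6]
After op 5 (in_shuffle): [1 3 5 0 2 4 6]
After op 6 (in_shuffle): [0 1 2 3 4 5 6]
After op 7 (in_shuffle): [3 0 4 1 5 2 6]

Answer: 3 0 4 1 5 2 6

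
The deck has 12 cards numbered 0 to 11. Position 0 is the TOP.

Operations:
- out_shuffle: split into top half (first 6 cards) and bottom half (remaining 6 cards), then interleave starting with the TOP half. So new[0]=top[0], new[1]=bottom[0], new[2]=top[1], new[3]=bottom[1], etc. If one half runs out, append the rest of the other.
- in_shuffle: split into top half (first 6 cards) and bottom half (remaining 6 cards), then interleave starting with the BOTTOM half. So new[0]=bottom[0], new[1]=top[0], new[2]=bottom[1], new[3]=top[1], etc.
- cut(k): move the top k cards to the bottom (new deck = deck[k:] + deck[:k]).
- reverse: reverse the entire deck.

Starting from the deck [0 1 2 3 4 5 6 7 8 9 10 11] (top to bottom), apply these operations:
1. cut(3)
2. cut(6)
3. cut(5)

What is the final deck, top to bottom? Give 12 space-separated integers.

After op 1 (cut(3)): [3 4 5 6 7 8 9 10 11 0 1 2]
After op 2 (cut(6)): [9 10 11 0 1 2 3 4 5 6 7 8]
After op 3 (cut(5)): [2 3 4 5 6 7 8 9 10 11 0 1]

Answer: 2 3 4 5 6 7 8 9 10 11 0 1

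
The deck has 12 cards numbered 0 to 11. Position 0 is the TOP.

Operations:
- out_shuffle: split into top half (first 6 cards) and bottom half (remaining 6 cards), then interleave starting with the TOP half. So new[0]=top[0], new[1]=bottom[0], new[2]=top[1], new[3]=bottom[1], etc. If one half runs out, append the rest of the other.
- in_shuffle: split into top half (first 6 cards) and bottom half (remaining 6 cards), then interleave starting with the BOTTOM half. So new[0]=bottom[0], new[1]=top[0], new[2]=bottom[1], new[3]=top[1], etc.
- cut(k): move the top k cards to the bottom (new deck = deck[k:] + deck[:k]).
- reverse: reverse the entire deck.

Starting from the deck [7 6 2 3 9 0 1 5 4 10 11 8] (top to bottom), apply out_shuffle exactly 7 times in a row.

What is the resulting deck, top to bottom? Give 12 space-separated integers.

After op 1 (out_shuffle): [7 1 6 5 2 4 3 10 9 11 0 8]
After op 2 (out_shuffle): [7 3 1 10 6 9 5 11 2 0 4 8]
After op 3 (out_shuffle): [7 5 3 11 1 2 10 0 6 4 9 8]
After op 4 (out_shuffle): [7 10 5 0 3 6 11 4 1 9 2 8]
After op 5 (out_shuffle): [7 11 10 4 5 1 0 9 3 2 6 8]
After op 6 (out_shuffle): [7 0 11 9 10 3 4 2 5 6 1 8]
After op 7 (out_shuffle): [7 4 0 2 11 5 9 6 10 1 3 8]

Answer: 7 4 0 2 11 5 9 6 10 1 3 8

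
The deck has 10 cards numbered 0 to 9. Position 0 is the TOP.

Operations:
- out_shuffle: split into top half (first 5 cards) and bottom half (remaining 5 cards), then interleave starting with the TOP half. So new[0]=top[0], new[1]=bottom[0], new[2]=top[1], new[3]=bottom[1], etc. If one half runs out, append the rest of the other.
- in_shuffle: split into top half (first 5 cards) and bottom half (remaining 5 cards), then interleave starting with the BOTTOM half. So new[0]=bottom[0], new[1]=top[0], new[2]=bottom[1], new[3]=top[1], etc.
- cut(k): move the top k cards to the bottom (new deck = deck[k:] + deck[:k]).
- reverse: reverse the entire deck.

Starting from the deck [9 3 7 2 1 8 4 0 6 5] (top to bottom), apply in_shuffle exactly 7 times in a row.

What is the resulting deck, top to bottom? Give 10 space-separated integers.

After op 1 (in_shuffle): [8 9 4 3 0 7 6 2 5 1]
After op 2 (in_shuffle): [7 8 6 9 2 4 5 3 1 0]
After op 3 (in_shuffle): [4 7 5 8 3 6 1 9 0 2]
After op 4 (in_shuffle): [6 4 1 7 9 5 0 8 2 3]
After op 5 (in_shuffle): [5 6 0 4 8 1 2 7 3 9]
After op 6 (in_shuffle): [1 5 2 6 7 0 3 4 9 8]
After op 7 (in_shuffle): [0 1 3 5 4 2 9 6 8 7]

Answer: 0 1 3 5 4 2 9 6 8 7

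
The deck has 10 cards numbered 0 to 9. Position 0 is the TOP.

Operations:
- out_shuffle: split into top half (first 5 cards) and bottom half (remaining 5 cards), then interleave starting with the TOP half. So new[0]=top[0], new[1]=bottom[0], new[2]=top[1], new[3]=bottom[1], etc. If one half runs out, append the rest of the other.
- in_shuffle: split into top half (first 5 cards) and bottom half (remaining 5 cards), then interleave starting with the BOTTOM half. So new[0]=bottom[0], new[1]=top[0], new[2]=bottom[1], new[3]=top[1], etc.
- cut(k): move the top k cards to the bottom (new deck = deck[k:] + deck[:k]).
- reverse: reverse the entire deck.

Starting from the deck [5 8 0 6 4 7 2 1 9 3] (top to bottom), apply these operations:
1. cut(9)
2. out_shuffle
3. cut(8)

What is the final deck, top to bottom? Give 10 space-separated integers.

After op 1 (cut(9)): [3 5 8 0 6 4 7 2 1 9]
After op 2 (out_shuffle): [3 4 5 7 8 2 0 1 6 9]
After op 3 (cut(8)): [6 9 3 4 5 7 8 2 0 1]

Answer: 6 9 3 4 5 7 8 2 0 1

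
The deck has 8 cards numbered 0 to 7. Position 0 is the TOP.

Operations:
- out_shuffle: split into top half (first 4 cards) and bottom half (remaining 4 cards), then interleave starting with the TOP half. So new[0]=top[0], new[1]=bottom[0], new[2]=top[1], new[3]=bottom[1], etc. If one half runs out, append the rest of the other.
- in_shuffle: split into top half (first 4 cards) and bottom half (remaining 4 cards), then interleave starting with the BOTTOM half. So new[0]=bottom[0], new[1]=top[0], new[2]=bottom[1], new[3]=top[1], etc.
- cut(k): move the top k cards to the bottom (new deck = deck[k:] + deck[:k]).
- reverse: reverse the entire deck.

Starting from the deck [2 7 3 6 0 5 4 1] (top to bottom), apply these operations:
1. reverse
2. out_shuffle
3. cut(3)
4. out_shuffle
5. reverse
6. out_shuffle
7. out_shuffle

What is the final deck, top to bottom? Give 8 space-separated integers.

After op 1 (reverse): [1 4 5 0 6 3 7 2]
After op 2 (out_shuffle): [1 6 4 3 5 7 0 2]
After op 3 (cut(3)): [3 5 7 0 2 1 6 4]
After op 4 (out_shuffle): [3 2 5 1 7 6 0 4]
After op 5 (reverse): [4 0 6 7 1 5 2 3]
After op 6 (out_shuffle): [4 1 0 5 6 2 7 3]
After op 7 (out_shuffle): [4 6 1 2 0 7 5 3]

Answer: 4 6 1 2 0 7 5 3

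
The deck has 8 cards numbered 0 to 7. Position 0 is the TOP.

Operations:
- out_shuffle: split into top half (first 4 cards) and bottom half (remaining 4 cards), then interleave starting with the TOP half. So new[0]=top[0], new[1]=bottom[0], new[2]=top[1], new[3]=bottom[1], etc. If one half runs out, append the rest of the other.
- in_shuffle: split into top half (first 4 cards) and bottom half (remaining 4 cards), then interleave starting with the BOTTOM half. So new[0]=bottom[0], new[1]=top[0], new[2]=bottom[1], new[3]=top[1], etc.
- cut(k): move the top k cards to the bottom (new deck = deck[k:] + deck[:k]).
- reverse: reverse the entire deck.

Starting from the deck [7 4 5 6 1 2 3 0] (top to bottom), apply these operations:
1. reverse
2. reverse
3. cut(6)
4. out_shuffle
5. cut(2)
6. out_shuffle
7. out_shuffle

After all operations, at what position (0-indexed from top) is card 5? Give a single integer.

After op 1 (reverse): [0 3 2 1 6 5 4 7]
After op 2 (reverse): [7 4 5 6 1 2 3 0]
After op 3 (cut(6)): [3 0 7 4 5 6 1 2]
After op 4 (out_shuffle): [3 5 0 6 7 1 4 2]
After op 5 (cut(2)): [0 6 7 1 4 2 3 5]
After op 6 (out_shuffle): [0 4 6 2 7 3 1 5]
After op 7 (out_shuffle): [0 7 4 3 6 1 2 5]
Card 5 is at position 7.

Answer: 7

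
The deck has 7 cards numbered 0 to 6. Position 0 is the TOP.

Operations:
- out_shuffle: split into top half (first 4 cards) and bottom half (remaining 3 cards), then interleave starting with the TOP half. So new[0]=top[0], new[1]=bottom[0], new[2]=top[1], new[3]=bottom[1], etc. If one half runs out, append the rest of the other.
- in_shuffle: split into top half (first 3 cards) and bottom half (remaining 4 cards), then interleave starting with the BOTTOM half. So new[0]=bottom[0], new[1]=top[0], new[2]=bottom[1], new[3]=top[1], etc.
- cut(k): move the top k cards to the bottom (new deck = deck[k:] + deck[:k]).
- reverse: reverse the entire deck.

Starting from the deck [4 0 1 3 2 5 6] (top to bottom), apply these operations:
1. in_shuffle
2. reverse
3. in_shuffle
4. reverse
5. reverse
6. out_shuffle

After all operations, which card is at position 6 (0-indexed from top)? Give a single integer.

After op 1 (in_shuffle): [3 4 2 0 5 1 6]
After op 2 (reverse): [6 1 5 0 2 4 3]
After op 3 (in_shuffle): [0 6 2 1 4 5 3]
After op 4 (reverse): [3 5 4 1 2 6 0]
After op 5 (reverse): [0 6 2 1 4 5 3]
After op 6 (out_shuffle): [0 4 6 5 2 3 1]
Position 6: card 1.

Answer: 1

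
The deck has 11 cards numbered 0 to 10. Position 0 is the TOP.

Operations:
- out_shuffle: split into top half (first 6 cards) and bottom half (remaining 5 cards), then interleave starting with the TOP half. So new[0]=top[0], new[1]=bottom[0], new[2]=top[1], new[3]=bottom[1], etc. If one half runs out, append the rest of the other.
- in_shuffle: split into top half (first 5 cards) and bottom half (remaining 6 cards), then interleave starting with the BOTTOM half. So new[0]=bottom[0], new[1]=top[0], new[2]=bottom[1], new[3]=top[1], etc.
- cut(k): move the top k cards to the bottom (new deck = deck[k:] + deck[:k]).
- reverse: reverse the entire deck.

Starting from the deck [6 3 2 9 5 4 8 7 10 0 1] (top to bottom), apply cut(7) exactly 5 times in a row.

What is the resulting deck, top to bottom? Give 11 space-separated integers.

After op 1 (cut(7)): [7 10 0 1 6 3 2 9 5 4 8]
After op 2 (cut(7)): [9 5 4 8 7 10 0 1 6 3 2]
After op 3 (cut(7)): [1 6 3 2 9 5 4 8 7 10 0]
After op 4 (cut(7)): [8 7 10 0 1 6 3 2 9 5 4]
After op 5 (cut(7)): [2 9 5 4 8 7 10 0 1 6 3]

Answer: 2 9 5 4 8 7 10 0 1 6 3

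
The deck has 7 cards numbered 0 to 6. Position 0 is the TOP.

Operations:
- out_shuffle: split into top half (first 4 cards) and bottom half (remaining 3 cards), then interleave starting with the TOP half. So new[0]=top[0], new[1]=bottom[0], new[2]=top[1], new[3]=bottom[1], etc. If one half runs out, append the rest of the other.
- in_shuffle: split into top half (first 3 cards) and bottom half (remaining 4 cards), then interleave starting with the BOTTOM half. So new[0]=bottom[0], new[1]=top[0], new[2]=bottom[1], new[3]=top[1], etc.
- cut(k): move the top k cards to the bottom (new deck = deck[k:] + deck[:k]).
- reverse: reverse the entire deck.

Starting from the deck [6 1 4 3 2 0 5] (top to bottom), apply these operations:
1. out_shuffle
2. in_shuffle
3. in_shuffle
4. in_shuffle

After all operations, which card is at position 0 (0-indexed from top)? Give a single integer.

Answer: 6

Derivation:
After op 1 (out_shuffle): [6 2 1 0 4 5 3]
After op 2 (in_shuffle): [0 6 4 2 5 1 3]
After op 3 (in_shuffle): [2 0 5 6 1 4 3]
After op 4 (in_shuffle): [6 2 1 0 4 5 3]
Position 0: card 6.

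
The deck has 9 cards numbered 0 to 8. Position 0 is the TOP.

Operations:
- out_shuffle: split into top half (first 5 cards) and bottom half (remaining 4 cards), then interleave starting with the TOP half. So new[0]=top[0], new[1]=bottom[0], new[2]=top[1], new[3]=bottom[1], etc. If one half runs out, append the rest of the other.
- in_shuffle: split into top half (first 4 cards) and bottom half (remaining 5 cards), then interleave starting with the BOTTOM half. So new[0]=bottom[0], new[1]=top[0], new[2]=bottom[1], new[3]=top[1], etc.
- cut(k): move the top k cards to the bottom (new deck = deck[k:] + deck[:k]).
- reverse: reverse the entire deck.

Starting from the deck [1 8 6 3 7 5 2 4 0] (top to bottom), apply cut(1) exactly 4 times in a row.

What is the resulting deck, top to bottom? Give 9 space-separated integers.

Answer: 7 5 2 4 0 1 8 6 3

Derivation:
After op 1 (cut(1)): [8 6 3 7 5 2 4 0 1]
After op 2 (cut(1)): [6 3 7 5 2 4 0 1 8]
After op 3 (cut(1)): [3 7 5 2 4 0 1 8 6]
After op 4 (cut(1)): [7 5 2 4 0 1 8 6 3]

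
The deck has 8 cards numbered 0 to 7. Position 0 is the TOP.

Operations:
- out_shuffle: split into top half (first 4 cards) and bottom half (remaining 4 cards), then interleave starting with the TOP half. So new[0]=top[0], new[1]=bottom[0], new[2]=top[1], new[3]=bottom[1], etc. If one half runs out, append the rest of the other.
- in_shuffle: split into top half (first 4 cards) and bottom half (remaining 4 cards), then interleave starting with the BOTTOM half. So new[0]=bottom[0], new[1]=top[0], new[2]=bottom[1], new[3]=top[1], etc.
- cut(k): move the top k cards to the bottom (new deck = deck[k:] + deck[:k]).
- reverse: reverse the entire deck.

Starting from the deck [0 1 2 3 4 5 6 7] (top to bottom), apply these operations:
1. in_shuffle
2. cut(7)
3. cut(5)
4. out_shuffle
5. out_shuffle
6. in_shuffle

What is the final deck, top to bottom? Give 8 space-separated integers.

After op 1 (in_shuffle): [4 0 5 1 6 2 7 3]
After op 2 (cut(7)): [3 4 0 5 1 6 2 7]
After op 3 (cut(5)): [6 2 7 3 4 0 5 1]
After op 4 (out_shuffle): [6 4 2 0 7 5 3 1]
After op 5 (out_shuffle): [6 7 4 5 2 3 0 1]
After op 6 (in_shuffle): [2 6 3 7 0 4 1 5]

Answer: 2 6 3 7 0 4 1 5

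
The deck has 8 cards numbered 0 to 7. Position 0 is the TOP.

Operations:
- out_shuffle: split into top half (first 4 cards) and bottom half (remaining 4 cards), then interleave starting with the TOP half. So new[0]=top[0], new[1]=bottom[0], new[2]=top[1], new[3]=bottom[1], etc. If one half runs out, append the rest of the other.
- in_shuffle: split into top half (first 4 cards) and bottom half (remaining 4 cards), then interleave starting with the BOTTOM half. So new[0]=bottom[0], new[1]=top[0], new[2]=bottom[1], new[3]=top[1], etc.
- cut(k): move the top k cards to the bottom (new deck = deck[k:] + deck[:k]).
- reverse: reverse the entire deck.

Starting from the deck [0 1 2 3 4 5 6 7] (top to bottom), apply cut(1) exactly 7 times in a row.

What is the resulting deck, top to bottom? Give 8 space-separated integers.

Answer: 7 0 1 2 3 4 5 6

Derivation:
After op 1 (cut(1)): [1 2 3 4 5 6 7 0]
After op 2 (cut(1)): [2 3 4 5 6 7 0 1]
After op 3 (cut(1)): [3 4 5 6 7 0 1 2]
After op 4 (cut(1)): [4 5 6 7 0 1 2 3]
After op 5 (cut(1)): [5 6 7 0 1 2 3 4]
After op 6 (cut(1)): [6 7 0 1 2 3 4 5]
After op 7 (cut(1)): [7 0 1 2 3 4 5 6]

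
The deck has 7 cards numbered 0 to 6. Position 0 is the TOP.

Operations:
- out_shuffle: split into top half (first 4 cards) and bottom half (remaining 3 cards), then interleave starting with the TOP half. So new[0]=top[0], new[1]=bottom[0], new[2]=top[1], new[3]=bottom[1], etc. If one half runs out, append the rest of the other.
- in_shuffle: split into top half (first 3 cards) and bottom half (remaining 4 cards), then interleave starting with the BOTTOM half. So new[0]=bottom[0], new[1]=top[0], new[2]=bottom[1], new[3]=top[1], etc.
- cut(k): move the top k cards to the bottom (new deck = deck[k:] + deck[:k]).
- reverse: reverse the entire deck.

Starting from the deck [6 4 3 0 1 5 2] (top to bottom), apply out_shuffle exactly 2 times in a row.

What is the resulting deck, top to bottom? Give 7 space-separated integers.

After op 1 (out_shuffle): [6 1 4 5 3 2 0]
After op 2 (out_shuffle): [6 3 1 2 4 0 5]

Answer: 6 3 1 2 4 0 5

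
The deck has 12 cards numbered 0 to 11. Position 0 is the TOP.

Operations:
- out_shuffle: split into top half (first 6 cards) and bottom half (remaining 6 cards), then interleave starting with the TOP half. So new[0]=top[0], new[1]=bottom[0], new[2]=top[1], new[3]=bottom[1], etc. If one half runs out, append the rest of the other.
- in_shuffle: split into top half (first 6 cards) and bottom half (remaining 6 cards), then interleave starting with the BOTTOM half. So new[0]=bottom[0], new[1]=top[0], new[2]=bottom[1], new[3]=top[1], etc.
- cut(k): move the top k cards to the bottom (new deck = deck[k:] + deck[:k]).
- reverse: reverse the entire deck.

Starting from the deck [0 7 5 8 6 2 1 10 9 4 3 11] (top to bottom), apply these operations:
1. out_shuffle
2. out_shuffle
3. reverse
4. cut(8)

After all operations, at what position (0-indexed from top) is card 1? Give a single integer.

After op 1 (out_shuffle): [0 1 7 10 5 9 8 4 6 3 2 11]
After op 2 (out_shuffle): [0 8 1 4 7 6 10 3 5 2 9 11]
After op 3 (reverse): [11 9 2 5 3 10 6 7 4 1 8 0]
After op 4 (cut(8)): [4 1 8 0 11 9 2 5 3 10 6 7]
Card 1 is at position 1.

Answer: 1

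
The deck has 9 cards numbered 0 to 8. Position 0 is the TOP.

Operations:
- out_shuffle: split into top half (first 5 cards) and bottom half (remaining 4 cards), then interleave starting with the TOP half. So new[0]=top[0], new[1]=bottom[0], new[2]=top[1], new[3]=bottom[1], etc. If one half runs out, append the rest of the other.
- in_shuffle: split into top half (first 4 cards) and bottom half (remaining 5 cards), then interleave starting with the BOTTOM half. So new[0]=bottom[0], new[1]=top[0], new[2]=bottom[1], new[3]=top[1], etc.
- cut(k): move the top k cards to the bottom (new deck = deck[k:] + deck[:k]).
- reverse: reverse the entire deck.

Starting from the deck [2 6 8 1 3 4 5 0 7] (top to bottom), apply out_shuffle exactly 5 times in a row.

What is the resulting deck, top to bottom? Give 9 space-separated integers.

After op 1 (out_shuffle): [2 4 6 5 8 0 1 7 3]
After op 2 (out_shuffle): [2 0 4 1 6 7 5 3 8]
After op 3 (out_shuffle): [2 7 0 5 4 3 1 8 6]
After op 4 (out_shuffle): [2 3 7 1 0 8 5 6 4]
After op 5 (out_shuffle): [2 8 3 5 7 6 1 4 0]

Answer: 2 8 3 5 7 6 1 4 0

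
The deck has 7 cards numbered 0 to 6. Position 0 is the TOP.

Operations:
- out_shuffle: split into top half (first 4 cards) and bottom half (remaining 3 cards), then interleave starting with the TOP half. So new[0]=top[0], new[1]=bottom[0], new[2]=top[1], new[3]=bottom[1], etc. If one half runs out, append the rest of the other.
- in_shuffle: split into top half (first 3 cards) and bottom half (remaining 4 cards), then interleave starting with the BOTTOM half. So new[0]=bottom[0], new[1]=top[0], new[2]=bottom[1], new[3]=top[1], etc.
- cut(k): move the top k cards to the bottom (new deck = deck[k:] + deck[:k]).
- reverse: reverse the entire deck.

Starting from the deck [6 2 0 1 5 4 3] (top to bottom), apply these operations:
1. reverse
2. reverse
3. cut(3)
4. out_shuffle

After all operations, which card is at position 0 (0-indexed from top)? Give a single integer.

Answer: 1

Derivation:
After op 1 (reverse): [3 4 5 1 0 2 6]
After op 2 (reverse): [6 2 0 1 5 4 3]
After op 3 (cut(3)): [1 5 4 3 6 2 0]
After op 4 (out_shuffle): [1 6 5 2 4 0 3]
Position 0: card 1.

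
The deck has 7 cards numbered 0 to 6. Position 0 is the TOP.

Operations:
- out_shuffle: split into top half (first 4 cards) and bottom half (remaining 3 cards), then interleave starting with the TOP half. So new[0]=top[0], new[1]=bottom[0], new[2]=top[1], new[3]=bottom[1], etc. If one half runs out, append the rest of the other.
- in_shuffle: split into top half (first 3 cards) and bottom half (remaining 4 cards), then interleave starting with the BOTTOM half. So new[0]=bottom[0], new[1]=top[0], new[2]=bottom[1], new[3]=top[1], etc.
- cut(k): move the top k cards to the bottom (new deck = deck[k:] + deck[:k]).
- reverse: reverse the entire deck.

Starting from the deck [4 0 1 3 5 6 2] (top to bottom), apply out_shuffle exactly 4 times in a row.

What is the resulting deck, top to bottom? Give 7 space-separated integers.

Answer: 4 5 0 6 1 2 3

Derivation:
After op 1 (out_shuffle): [4 5 0 6 1 2 3]
After op 2 (out_shuffle): [4 1 5 2 0 3 6]
After op 3 (out_shuffle): [4 0 1 3 5 6 2]
After op 4 (out_shuffle): [4 5 0 6 1 2 3]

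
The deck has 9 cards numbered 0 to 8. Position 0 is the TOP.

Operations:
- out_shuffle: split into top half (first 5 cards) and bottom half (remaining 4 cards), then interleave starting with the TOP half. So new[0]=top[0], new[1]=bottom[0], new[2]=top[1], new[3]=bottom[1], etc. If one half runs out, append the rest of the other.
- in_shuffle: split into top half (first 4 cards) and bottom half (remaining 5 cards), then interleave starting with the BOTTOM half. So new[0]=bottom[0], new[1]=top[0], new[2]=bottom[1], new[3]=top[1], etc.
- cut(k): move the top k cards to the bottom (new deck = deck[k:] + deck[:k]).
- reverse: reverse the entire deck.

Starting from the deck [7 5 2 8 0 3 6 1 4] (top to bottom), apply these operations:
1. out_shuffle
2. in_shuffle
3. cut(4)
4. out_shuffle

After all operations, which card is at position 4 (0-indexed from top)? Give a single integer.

Answer: 4

Derivation:
After op 1 (out_shuffle): [7 3 5 6 2 1 8 4 0]
After op 2 (in_shuffle): [2 7 1 3 8 5 4 6 0]
After op 3 (cut(4)): [8 5 4 6 0 2 7 1 3]
After op 4 (out_shuffle): [8 2 5 7 4 1 6 3 0]
Position 4: card 4.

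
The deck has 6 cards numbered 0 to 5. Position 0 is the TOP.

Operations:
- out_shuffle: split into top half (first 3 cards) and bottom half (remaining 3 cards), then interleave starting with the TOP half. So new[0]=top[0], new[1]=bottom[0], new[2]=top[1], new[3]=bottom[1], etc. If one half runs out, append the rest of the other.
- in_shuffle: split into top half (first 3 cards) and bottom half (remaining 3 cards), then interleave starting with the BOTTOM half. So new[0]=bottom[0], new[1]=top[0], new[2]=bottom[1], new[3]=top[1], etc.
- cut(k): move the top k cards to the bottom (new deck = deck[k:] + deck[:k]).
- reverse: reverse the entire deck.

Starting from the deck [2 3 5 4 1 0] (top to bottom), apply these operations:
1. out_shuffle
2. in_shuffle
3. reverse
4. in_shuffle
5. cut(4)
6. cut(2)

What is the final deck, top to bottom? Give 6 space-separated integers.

After op 1 (out_shuffle): [2 4 3 1 5 0]
After op 2 (in_shuffle): [1 2 5 4 0 3]
After op 3 (reverse): [3 0 4 5 2 1]
After op 4 (in_shuffle): [5 3 2 0 1 4]
After op 5 (cut(4)): [1 4 5 3 2 0]
After op 6 (cut(2)): [5 3 2 0 1 4]

Answer: 5 3 2 0 1 4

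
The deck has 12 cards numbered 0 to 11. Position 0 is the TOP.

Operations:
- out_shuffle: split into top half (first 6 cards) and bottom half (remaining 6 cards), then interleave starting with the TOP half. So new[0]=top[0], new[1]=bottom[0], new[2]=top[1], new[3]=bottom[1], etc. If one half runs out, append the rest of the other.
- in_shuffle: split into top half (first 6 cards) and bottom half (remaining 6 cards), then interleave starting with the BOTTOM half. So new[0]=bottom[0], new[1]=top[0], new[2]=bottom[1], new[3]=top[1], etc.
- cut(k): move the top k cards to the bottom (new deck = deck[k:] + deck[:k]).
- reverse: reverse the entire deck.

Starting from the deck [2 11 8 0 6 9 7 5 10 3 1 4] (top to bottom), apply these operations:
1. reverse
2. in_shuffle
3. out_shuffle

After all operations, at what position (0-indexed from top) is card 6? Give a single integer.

Answer: 4

Derivation:
After op 1 (reverse): [4 1 3 10 5 7 9 6 0 8 11 2]
After op 2 (in_shuffle): [9 4 6 1 0 3 8 10 11 5 2 7]
After op 3 (out_shuffle): [9 8 4 10 6 11 1 5 0 2 3 7]
Card 6 is at position 4.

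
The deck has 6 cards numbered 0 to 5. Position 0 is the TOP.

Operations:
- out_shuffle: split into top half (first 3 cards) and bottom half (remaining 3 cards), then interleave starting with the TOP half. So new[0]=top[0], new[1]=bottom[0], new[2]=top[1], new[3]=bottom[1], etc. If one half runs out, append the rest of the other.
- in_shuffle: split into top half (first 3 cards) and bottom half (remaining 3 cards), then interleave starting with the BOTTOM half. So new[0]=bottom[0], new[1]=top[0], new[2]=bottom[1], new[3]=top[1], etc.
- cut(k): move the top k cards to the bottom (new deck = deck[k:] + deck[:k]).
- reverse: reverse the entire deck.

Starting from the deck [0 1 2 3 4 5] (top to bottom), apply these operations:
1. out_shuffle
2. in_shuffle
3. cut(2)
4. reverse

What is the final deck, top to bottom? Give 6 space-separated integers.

Answer: 0 4 1 5 3 2

Derivation:
After op 1 (out_shuffle): [0 3 1 4 2 5]
After op 2 (in_shuffle): [4 0 2 3 5 1]
After op 3 (cut(2)): [2 3 5 1 4 0]
After op 4 (reverse): [0 4 1 5 3 2]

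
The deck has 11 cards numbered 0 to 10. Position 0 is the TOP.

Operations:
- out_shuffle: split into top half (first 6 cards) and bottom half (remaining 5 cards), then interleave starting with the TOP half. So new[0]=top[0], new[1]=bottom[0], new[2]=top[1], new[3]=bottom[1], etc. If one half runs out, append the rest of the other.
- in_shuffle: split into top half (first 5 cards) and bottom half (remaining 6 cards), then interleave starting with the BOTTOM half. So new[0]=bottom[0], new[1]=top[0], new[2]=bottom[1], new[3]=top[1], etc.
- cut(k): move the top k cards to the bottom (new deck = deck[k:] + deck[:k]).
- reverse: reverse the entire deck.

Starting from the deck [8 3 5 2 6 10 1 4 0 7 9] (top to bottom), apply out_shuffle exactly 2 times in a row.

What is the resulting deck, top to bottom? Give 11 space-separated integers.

Answer: 8 2 1 7 3 6 4 9 5 10 0

Derivation:
After op 1 (out_shuffle): [8 1 3 4 5 0 2 7 6 9 10]
After op 2 (out_shuffle): [8 2 1 7 3 6 4 9 5 10 0]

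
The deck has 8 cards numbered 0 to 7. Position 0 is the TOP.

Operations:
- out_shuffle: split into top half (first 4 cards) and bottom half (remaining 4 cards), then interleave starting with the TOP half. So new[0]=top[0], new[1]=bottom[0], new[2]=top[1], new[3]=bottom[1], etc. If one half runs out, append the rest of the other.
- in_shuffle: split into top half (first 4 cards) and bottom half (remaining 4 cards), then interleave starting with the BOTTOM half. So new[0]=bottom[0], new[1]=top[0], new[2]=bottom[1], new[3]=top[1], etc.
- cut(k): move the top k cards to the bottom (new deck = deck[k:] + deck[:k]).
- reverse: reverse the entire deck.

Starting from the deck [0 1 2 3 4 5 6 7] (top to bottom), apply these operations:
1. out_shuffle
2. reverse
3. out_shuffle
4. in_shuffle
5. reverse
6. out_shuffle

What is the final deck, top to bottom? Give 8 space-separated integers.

Answer: 1 5 0 4 3 7 2 6

Derivation:
After op 1 (out_shuffle): [0 4 1 5 2 6 3 7]
After op 2 (reverse): [7 3 6 2 5 1 4 0]
After op 3 (out_shuffle): [7 5 3 1 6 4 2 0]
After op 4 (in_shuffle): [6 7 4 5 2 3 0 1]
After op 5 (reverse): [1 0 3 2 5 4 7 6]
After op 6 (out_shuffle): [1 5 0 4 3 7 2 6]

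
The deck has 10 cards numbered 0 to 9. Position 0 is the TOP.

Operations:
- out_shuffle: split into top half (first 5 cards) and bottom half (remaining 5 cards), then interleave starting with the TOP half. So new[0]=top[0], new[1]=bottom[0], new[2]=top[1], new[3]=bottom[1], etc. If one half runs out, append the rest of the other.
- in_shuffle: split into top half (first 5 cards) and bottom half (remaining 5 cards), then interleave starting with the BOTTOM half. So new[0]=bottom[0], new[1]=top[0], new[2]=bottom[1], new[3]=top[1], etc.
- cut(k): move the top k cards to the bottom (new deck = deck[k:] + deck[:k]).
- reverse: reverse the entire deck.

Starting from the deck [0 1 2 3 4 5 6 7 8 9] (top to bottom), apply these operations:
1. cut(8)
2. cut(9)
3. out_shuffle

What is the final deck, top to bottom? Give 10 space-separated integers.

After op 1 (cut(8)): [8 9 0 1 2 3 4 5 6 7]
After op 2 (cut(9)): [7 8 9 0 1 2 3 4 5 6]
After op 3 (out_shuffle): [7 2 8 3 9 4 0 5 1 6]

Answer: 7 2 8 3 9 4 0 5 1 6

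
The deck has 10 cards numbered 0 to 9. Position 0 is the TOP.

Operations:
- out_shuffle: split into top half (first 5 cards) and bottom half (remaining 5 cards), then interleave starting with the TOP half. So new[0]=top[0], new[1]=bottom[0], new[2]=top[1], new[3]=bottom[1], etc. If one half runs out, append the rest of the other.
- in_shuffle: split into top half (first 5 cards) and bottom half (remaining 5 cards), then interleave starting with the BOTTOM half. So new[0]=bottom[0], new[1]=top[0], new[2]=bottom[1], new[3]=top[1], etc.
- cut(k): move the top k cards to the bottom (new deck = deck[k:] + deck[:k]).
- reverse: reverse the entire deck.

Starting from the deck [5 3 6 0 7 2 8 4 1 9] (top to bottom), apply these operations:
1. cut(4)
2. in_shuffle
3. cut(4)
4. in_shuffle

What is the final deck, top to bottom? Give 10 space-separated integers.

Answer: 1 3 9 8 7 6 5 4 2 0

Derivation:
After op 1 (cut(4)): [7 2 8 4 1 9 5 3 6 0]
After op 2 (in_shuffle): [9 7 5 2 3 8 6 4 0 1]
After op 3 (cut(4)): [3 8 6 4 0 1 9 7 5 2]
After op 4 (in_shuffle): [1 3 9 8 7 6 5 4 2 0]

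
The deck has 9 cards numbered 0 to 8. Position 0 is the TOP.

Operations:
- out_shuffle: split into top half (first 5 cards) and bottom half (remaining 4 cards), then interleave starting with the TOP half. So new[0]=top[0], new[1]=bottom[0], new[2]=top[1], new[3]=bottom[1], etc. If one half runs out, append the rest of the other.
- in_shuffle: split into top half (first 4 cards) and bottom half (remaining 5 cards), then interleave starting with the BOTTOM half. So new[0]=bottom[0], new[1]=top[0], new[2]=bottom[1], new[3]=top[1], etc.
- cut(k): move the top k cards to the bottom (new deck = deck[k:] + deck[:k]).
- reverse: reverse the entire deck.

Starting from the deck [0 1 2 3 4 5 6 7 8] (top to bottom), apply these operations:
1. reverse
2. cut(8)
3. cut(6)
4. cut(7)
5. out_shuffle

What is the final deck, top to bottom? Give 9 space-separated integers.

After op 1 (reverse): [8 7 6 5 4 3 2 1 0]
After op 2 (cut(8)): [0 8 7 6 5 4 3 2 1]
After op 3 (cut(6)): [3 2 1 0 8 7 6 5 4]
After op 4 (cut(7)): [5 4 3 2 1 0 8 7 6]
After op 5 (out_shuffle): [5 0 4 8 3 7 2 6 1]

Answer: 5 0 4 8 3 7 2 6 1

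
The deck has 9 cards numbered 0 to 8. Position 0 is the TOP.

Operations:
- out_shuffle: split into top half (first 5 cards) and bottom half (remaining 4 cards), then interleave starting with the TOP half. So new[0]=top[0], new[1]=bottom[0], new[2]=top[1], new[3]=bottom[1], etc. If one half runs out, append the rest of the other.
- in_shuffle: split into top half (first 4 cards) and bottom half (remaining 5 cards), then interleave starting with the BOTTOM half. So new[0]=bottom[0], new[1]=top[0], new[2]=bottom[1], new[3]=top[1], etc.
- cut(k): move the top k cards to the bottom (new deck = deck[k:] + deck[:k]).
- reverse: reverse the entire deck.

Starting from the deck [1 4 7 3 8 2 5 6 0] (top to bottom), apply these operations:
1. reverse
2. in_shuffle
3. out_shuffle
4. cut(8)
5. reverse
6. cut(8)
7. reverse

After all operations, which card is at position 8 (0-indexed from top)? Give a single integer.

Answer: 7

Derivation:
After op 1 (reverse): [0 6 5 2 8 3 7 4 1]
After op 2 (in_shuffle): [8 0 3 6 7 5 4 2 1]
After op 3 (out_shuffle): [8 5 0 4 3 2 6 1 7]
After op 4 (cut(8)): [7 8 5 0 4 3 2 6 1]
After op 5 (reverse): [1 6 2 3 4 0 5 8 7]
After op 6 (cut(8)): [7 1 6 2 3 4 0 5 8]
After op 7 (reverse): [8 5 0 4 3 2 6 1 7]
Position 8: card 7.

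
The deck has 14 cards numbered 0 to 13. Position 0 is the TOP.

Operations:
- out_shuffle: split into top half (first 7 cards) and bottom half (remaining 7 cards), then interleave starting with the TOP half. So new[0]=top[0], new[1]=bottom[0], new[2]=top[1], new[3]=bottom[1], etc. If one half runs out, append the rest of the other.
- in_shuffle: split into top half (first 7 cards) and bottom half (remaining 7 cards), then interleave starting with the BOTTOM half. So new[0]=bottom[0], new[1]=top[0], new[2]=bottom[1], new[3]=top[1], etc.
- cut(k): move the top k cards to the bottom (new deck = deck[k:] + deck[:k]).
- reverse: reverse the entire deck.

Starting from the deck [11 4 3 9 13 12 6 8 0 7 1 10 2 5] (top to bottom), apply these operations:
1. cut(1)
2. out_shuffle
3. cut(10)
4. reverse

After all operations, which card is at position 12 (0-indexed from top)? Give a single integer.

After op 1 (cut(1)): [4 3 9 13 12 6 8 0 7 1 10 2 5 11]
After op 2 (out_shuffle): [4 0 3 7 9 1 13 10 12 2 6 5 8 11]
After op 3 (cut(10)): [6 5 8 11 4 0 3 7 9 1 13 10 12 2]
After op 4 (reverse): [2 12 10 13 1 9 7 3 0 4 11 8 5 6]
Position 12: card 5.

Answer: 5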